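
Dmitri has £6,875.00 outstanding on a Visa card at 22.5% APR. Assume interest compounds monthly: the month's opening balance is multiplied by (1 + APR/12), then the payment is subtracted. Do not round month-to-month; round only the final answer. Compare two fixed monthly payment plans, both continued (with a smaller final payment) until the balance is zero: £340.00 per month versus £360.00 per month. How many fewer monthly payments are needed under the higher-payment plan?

2 fewer payments

Monthly rate r = 22.5%/12 = 1.875% = 0.01875.
At £340.00/mo: n = ⌈−ln(1 − rB₀/P)/ln(1+r)⌉ = 26 payments (last £224.62); total interest = total paid − £6,875.00 = £1,849.62.
At £360.00/mo: 24 payments (last £310.93); total interest £1,715.93.
Payments saved = 26 − 24 = 2.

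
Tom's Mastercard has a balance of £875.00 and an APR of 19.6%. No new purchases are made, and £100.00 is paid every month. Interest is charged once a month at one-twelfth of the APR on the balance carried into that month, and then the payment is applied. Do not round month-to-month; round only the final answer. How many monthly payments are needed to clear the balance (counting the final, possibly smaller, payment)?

10 months

Monthly rate r = 19.6%/12 = 1.63333% = 0.0163333.
Recurrence: B ← B·(1+r) − £100.00.
Month 1: interest £14.29; balance after payment £789.29.
Month 2: interest £12.89; balance after payment £702.18.
Closed form: n = −ln(1 − rB₀/P)/ln(1+r) = −ln(0.85708)/ln(1.01633) ≈ 9.519, so the balance reaches zero during payment 10.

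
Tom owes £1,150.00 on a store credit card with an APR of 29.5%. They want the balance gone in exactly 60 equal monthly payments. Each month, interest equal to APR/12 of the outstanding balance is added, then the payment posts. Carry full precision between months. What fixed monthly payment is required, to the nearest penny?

£36.85

Monthly rate r = 29.5%/12 = 2.45833% = 0.0245833.
Level-payment amortization: P = B₀·r / (1 − (1+r)^(−n)) = 1150.00·0.0245833 / (1 − 1.02458^(−60)).
Denominator 1 − (1+r)^(−60) = 0.767103598.
P = 28.2708 / 0.767103598 ≈ 36.85.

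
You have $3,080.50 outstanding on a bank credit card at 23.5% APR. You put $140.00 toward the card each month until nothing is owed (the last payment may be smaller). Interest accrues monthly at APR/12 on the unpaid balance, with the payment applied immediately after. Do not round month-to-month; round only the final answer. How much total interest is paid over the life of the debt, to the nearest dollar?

$989

Monthly rate r = 23.5%/12 = 1.95833% = 0.0195833.
Payoff takes n = ⌈−ln(1 − rB₀/P)/ln(1+r)⌉ = ⌈29.066⌉ = 30 payments; the last is $9.31.
Total paid = 29·$140.00 + $9.31 = $4,069.31.
Total interest = total paid − principal = $4,069.31 − $3,080.50 = $988.81.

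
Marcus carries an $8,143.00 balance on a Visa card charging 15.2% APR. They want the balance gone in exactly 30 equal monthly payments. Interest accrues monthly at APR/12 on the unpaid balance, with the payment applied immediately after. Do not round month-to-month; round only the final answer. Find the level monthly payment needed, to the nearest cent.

Monthly rate r = 15.2%/12 = 1.26667% = 0.0126667.
Level-payment amortization: P = B₀·r / (1 − (1+r)^(−n)) = 8143.00·0.0126667 / (1 − 1.01267^(−30)).
Denominator 1 − (1+r)^(−30) = 0.314504583.
P = 103.145 / 0.314504583 ≈ 327.96.

$327.96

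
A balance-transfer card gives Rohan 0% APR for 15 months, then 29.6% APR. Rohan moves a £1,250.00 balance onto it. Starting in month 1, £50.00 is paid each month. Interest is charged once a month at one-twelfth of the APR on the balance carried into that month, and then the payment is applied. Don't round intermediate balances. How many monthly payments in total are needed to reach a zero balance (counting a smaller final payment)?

27 months

Promo months 1–15 at r₀ = 0%/12 = 0; months 16+ at r₁ = 29.6%/12 = 0.0246667.
After month 15 (no interest yet): B = £1,250.00 − 15·£50.00 = £500.00.
Then at r₁ with £50.00/mo: n₂ = −ln(1 − r₁·B/P)/ln(1+r₁) ≈ 11.62 → 12 more payments.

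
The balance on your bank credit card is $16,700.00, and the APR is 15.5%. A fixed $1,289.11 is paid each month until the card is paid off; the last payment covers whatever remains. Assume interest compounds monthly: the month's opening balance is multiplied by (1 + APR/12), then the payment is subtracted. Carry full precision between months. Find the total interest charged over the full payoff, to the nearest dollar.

$1,695

Monthly rate r = 15.5%/12 = 1.29167% = 0.0129167.
Payoff takes n = ⌈−ln(1 − rB₀/P)/ln(1+r)⌉ = ⌈14.268⌉ = 15 payments; the last is $347.55.
Total paid = 14·$1,289.11 + $347.55 = $18,395.09.
Total interest = total paid − principal = $18,395.09 − $16,700.00 = $1,695.09.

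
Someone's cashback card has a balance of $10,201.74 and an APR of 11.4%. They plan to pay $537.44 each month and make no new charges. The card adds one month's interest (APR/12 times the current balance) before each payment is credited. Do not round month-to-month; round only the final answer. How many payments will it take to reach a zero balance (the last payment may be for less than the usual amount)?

22 months

Monthly rate r = 11.4%/12 = 0.95% = 0.0095.
Recurrence: B ← B·(1+r) − $537.44.
Month 1: interest $96.92; balance after payment $9,761.22.
Month 2: interest $92.73; balance after payment $9,316.51.
Closed form: n = −ln(1 − rB₀/P)/ln(1+r) = −ln(0.81967)/ln(1.0095) ≈ 21.031, so the balance reaches zero during payment 22.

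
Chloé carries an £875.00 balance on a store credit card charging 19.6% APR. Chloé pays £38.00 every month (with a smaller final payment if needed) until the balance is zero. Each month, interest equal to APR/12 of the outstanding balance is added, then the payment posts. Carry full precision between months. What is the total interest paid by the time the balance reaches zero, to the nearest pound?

Monthly rate r = 19.6%/12 = 1.63333% = 0.0163333.
Payoff takes n = ⌈−ln(1 − rB₀/P)/ln(1+r)⌉ = ⌈29.118⌉ = 30 payments; the last is £4.53.
Total paid = 29·£38.00 + £4.53 = £1,106.53.
Total interest = total paid − principal = £1,106.53 − £875.00 = £231.53.

£232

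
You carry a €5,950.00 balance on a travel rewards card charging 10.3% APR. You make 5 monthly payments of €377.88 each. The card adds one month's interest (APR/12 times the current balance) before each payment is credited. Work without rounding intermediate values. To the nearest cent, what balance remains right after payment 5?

Monthly rate r = 10.3%/12 = 0.858333% = 0.00858333.
Each month: B ← B·(1+r) − €377.88.
Month 1: interest €51.07; balance after payment €5,623.19.
Month 2: interest €48.27; balance after payment €5,293.58.
Month 3: interest €45.44; balance after payment €4,961.13.
Month 4: interest €42.58; balance after payment €4,625.84.
Month 5: interest €39.71; balance after payment €4,287.66.

€4,287.66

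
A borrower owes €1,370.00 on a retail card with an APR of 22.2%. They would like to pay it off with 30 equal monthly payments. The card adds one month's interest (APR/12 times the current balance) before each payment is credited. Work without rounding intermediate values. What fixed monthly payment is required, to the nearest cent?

€59.92

Monthly rate r = 22.2%/12 = 1.85% = 0.0185.
Level-payment amortization: P = B₀·r / (1 − (1+r)^(−n)) = 1370.00·0.0185 / (1 − 1.0185^(−30)).
Denominator 1 − (1+r)^(−30) = 0.423009052.
P = 25.345 / 0.423009052 ≈ 59.92.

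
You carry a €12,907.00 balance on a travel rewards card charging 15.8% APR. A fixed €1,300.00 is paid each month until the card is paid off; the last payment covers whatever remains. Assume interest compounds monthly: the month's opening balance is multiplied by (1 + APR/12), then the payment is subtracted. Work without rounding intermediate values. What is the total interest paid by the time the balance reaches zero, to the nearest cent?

Monthly rate r = 15.8%/12 = 1.31667% = 0.0131667.
Payoff takes n = ⌈−ln(1 − rB₀/P)/ln(1+r)⌉ = ⌈10.710⌉ = 11 payments; the last is €924.82.
Total paid = 10·€1,300.00 + €924.82 = €13,924.82.
Total interest = total paid − principal = €13,924.82 − €12,907.00 = €1,017.82.

€1,017.82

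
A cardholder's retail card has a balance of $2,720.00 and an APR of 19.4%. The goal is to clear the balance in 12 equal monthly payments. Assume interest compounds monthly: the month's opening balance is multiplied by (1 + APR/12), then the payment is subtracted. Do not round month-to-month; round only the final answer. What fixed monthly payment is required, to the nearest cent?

Monthly rate r = 19.4%/12 = 1.61667% = 0.0161667.
Level-payment amortization: P = B₀·r / (1 − (1+r)^(−n)) = 2720.00·0.0161667 / (1 − 1.01617^(−12)).
Denominator 1 − (1+r)^(−12) = 0.175063225.
P = 43.9733 / 0.175063225 ≈ 251.19.

$251.19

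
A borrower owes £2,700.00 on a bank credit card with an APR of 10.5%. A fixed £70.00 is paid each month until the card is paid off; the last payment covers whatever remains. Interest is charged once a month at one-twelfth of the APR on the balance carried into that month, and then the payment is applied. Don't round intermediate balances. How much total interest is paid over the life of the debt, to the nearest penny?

£608.33

Monthly rate r = 10.5%/12 = 0.875% = 0.00875.
Payoff takes n = ⌈−ln(1 − rB₀/P)/ln(1+r)⌉ = ⌈47.261⌉ = 48 payments; the last is £18.33.
Total paid = 47·£70.00 + £18.33 = £3,308.33.
Total interest = total paid − principal = £3,308.33 − £2,700.00 = £608.33.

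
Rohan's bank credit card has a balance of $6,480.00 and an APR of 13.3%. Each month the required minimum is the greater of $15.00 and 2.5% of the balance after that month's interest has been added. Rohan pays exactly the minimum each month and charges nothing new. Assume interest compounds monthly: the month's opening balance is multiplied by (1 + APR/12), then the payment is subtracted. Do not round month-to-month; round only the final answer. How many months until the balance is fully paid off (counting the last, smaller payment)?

Monthly rate r = 13.3%/12 = 1.10833% = 0.0110833.
While 2.5% of the post-interest balance exceeds $15.00, each month B ← (B·(1+r))·(1 − 0.025), i.e. B shrinks by the factor (1+r)·0.975 = 0.98581.
This holds for months 1–168. Entering month 169 the balance is $586.89; 2.5% of the post-interest balance is now below $15.00, so the flat $15.00 minimum applies from here.
From month 169 a fixed $15.00 at rate r clears $586.89 in 52 more payments. Total: 168 + 52 = 220 months.

220 months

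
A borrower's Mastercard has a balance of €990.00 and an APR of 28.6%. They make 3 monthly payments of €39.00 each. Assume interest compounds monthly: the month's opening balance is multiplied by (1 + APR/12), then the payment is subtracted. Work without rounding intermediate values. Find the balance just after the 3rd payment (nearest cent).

€942.67

Monthly rate r = 28.6%/12 = 2.38333% = 0.0238333.
Each month: B ← B·(1+r) − €39.00.
Month 1: interest €23.60; balance after payment €974.60.
Month 2: interest €23.23; balance after payment €958.82.
Month 3: interest €22.85; balance after payment €942.67.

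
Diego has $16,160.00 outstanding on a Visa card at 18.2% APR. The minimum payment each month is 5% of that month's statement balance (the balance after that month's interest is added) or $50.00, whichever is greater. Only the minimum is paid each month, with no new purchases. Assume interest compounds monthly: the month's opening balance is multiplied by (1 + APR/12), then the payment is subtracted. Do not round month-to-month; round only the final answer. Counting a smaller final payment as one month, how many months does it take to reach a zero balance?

Monthly rate r = 18.2%/12 = 1.51667% = 0.0151667.
While 5% of the post-interest balance exceeds $50.00, each month B ← (B·(1+r))·(1 − 0.05), i.e. B shrinks by the factor (1+r)·0.95 = 0.96441.
This holds for months 1–78. Entering month 79 the balance is $956.74; 5% of the post-interest balance is now below $50.00, so the flat $50.00 minimum applies from here.
From month 79 a fixed $50.00 at rate r clears $956.74 in 23 more payments. Total: 78 + 23 = 101 months.

101 months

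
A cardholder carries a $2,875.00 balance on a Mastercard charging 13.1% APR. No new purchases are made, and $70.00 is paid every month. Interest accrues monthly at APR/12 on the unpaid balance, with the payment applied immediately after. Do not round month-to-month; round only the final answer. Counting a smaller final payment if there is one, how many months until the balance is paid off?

Monthly rate r = 13.1%/12 = 1.09167% = 0.0109167.
Recurrence: B ← B·(1+r) − $70.00.
Month 1: interest $31.39; balance after payment $2,836.39.
Month 2: interest $30.96; balance after payment $2,797.35.
Closed form: n = −ln(1 − rB₀/P)/ln(1+r) = −ln(0.55164)/ln(1.01092) ≈ 54.788, so the balance reaches zero during payment 55.

55 payments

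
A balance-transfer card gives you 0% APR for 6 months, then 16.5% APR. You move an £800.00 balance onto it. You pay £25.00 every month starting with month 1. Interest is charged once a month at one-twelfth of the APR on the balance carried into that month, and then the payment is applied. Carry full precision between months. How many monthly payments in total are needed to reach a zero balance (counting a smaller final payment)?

39 months

Promo months 1–6 at r₀ = 0%/12 = 0; months 7+ at r₁ = 16.5%/12 = 0.01375.
After month 6 (no interest yet): B = £800.00 − 6·£25.00 = £650.00.
Then at r₁ with £25.00/mo: n₂ = −ln(1 − r₁·B/P)/ln(1+r₁) ≈ 32.39 → 33 more payments.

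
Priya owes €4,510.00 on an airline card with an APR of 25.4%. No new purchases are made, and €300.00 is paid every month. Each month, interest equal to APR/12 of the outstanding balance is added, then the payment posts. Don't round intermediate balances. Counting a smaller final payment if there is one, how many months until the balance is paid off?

Monthly rate r = 25.4%/12 = 2.11667% = 0.0211667.
Recurrence: B ← B·(1+r) − €300.00.
Month 1: interest €95.46; balance after payment €4,305.46.
Month 2: interest €91.13; balance after payment €4,096.59.
Closed form: n = −ln(1 − rB₀/P)/ln(1+r) = −ln(0.68179)/ln(1.02117) ≈ 18.287, so the balance reaches zero during payment 19.

19 payments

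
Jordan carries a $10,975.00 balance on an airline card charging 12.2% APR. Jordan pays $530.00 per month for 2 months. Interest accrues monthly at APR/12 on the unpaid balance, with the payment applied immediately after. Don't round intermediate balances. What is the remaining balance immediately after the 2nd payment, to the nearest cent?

Monthly rate r = 12.2%/12 = 1.01667% = 0.0101667.
Each month: B ← B·(1+r) − $530.00.
Month 1: interest $111.58; balance after payment $10,556.58.
Month 2: interest $107.33; balance after payment $10,133.90.

$10,133.90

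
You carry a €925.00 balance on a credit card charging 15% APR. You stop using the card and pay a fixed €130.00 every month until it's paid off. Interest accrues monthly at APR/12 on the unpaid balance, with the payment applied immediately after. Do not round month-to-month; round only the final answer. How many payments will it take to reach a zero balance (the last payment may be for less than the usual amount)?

8 payments

Monthly rate r = 15%/12 = 1.25% = 0.0125.
Recurrence: B ← B·(1+r) − €130.00.
Month 1: interest €11.56; balance after payment €806.56.
Month 2: interest €10.08; balance after payment €686.64.
Closed form: n = −ln(1 − rB₀/P)/ln(1+r) = −ln(0.91106)/ln(1.0125) ≈ 7.498, so the balance reaches zero during payment 8.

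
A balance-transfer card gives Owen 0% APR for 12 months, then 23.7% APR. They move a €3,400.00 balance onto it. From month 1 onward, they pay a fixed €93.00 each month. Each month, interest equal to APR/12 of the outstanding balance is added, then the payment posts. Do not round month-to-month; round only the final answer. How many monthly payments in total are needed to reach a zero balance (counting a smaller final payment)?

Promo months 1–12 at r₀ = 0%/12 = 0; months 13+ at r₁ = 23.7%/12 = 0.01975.
After month 12 (no interest yet): B = €3,400.00 − 12·€93.00 = €2,284.00.
Then at r₁ with €93.00/mo: n₂ = −ln(1 − r₁·B/P)/ln(1+r₁) ≈ 33.93 → 34 more payments.

46 months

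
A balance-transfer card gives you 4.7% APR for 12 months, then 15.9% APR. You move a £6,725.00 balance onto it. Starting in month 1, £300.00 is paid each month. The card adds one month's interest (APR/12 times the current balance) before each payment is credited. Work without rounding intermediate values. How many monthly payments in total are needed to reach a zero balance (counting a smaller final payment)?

25 payments

Promo months 1–12 at r₀ = 4.7%/12 = 0.00391667; months 13+ at r₁ = 15.9%/12 = 0.01325.
After month 12: iterate B ← B·(1+r₀) − £300.00 for 12 months → £3,369.40.
Then at r₁ with £300.00/mo: n₂ = −ln(1 − r₁·B/P)/ln(1+r₁) ≈ 12.24 → 13 more payments.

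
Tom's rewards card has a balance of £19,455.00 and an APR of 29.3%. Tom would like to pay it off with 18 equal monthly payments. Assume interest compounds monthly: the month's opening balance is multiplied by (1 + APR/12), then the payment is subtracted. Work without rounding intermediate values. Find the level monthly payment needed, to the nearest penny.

£1,348.62

Monthly rate r = 29.3%/12 = 2.44167% = 0.0244167.
Level-payment amortization: P = B₀·r / (1 − (1+r)^(−n)) = 19455.00·0.0244167 / (1 − 1.02442^(−18)).
Denominator 1 − (1+r)^(−18) = 0.352230404.
P = 475.026 / 0.352230404 ≈ 1348.62.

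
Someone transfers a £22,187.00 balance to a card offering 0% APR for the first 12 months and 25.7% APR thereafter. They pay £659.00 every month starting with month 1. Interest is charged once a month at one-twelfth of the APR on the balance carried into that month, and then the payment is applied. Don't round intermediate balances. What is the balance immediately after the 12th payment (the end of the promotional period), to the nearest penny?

£14,279.00

Promo months 1–12 at r₀ = 0%/12 = 0; months 13+ at r₁ = 25.7%/12 = 0.0214167.
After month 12 (no interest yet): B = £22,187.00 − 12·£659.00 = £14,279.00.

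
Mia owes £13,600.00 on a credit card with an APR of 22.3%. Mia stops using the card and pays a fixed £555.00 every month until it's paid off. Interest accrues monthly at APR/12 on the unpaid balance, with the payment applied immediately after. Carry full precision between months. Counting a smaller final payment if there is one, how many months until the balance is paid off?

34 payments

Monthly rate r = 22.3%/12 = 1.85833% = 0.0185833.
Recurrence: B ← B·(1+r) − £555.00.
Month 1: interest £252.73; balance after payment £13,297.73.
Month 2: interest £247.12; balance after payment £12,989.85.
Closed form: n = −ln(1 − rB₀/P)/ln(1+r) = −ln(0.54462)/ln(1.01858) ≈ 33.002, so the balance reaches zero during payment 34.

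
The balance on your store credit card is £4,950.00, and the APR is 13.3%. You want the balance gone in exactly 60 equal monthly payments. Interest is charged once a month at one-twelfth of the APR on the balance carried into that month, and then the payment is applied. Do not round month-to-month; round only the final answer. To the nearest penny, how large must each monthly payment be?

Monthly rate r = 13.3%/12 = 1.10833% = 0.0110833.
Level-payment amortization: P = B₀·r / (1 − (1+r)^(−n)) = 4950.00·0.0110833 / (1 − 1.01108^(−60)).
Denominator 1 − (1+r)^(−60) = 0.48384171.
P = 54.8625 / 0.48384171 ≈ 113.39.

£113.39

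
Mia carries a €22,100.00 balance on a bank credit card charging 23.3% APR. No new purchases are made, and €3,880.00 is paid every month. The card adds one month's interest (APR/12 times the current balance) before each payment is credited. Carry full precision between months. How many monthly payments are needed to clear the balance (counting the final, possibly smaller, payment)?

7 months

Monthly rate r = 23.3%/12 = 1.94167% = 0.0194167.
Recurrence: B ← B·(1+r) − €3,880.00.
Month 1: interest €429.11; balance after payment €18,649.11.
Month 2: interest €362.10; balance after payment €15,131.21.
Closed form: n = −ln(1 − rB₀/P)/ln(1+r) = −ln(0.88941)/ln(1.01942) ≈ 6.095, so the balance reaches zero during payment 7.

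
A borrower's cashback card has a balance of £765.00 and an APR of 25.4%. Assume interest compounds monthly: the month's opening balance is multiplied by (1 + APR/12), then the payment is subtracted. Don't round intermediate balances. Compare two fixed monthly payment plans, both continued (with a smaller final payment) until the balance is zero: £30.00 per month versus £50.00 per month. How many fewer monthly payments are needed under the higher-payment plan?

19 fewer payments

Monthly rate r = 25.4%/12 = 2.11667% = 0.0211667.
At £30.00/mo: n = ⌈−ln(1 − rB₀/P)/ln(1+r)⌉ = 38 payments (last £1.44); total interest = total paid − £765.00 = £346.44.
At £50.00/mo: 19 payments (last £34.29); total interest £169.29.
Payments saved = 38 − 19 = 19.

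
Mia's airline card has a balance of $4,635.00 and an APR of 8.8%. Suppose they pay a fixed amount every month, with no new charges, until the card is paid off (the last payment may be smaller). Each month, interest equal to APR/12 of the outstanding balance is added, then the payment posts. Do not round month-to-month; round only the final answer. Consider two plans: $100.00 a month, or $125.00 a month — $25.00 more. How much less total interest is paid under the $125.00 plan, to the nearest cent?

Monthly rate r = 8.8%/12 = 0.733333% = 0.00733333.
At $100.00/mo: n = ⌈−ln(1 − rB₀/P)/ln(1+r)⌉ = 57 payments (last $84.84); total interest = total paid − $4,635.00 = $1,049.84.
At $125.00/mo: 44 payments (last $54.20); total interest $794.20.
Interest saved = $1,049.84 − $794.20 = $255.64.

$255.64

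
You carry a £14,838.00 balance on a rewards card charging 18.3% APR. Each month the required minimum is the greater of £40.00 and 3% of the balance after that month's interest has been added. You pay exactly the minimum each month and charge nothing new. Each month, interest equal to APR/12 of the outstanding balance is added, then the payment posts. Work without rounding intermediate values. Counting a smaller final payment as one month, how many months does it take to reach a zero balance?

Monthly rate r = 18.3%/12 = 1.525% = 0.01525.
While 3% of the post-interest balance exceeds £40.00, each month B ← (B·(1+r))·(1 − 0.03), i.e. B shrinks by the factor (1+r)·0.97 = 0.98479.
This holds for months 1–159. Entering month 160 the balance is £1,297.74; 3% of the post-interest balance is now below £40.00, so the flat £40.00 minimum applies from here.
From month 160 a fixed £40.00 at rate r clears £1,297.74 in 46 more payments. Total: 159 + 46 = 205 months.

205 months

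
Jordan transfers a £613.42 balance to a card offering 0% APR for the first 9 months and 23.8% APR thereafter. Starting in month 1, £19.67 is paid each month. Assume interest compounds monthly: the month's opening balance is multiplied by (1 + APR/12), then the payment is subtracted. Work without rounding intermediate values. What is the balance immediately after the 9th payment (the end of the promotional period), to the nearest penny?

£436.39

Promo months 1–9 at r₀ = 0%/12 = 0; months 10+ at r₁ = 23.8%/12 = 0.0198333.
After month 9 (no interest yet): B = £613.42 − 9·£19.67 = £436.39.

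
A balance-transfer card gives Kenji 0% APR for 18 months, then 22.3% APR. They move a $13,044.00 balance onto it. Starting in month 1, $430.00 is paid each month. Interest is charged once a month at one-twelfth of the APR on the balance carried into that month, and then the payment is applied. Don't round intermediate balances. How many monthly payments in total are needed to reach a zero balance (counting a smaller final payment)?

33 months

Promo months 1–18 at r₀ = 0%/12 = 0; months 19+ at r₁ = 22.3%/12 = 0.0185833.
After month 18 (no interest yet): B = $13,044.00 − 18·$430.00 = $5,304.00.
Then at r₁ with $430.00/mo: n₂ = −ln(1 − r₁·B/P)/ln(1+r₁) ≈ 14.14 → 15 more payments.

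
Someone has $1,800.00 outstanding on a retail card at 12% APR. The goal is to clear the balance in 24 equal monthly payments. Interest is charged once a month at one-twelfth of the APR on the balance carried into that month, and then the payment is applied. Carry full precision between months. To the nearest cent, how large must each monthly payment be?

Monthly rate r = 12%/12 = 1% = 0.01.
Level-payment amortization: P = B₀·r / (1 − (1+r)^(−n)) = 1800.00·0.01 / (1 − 1.01^(−24)).
Denominator 1 − (1+r)^(−24) = 0.212433873.
P = 18 / 0.212433873 ≈ 84.73.

$84.73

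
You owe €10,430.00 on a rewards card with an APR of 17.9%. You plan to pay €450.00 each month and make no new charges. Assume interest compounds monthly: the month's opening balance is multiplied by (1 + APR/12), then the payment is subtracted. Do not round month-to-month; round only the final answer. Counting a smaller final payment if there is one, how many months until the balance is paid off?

Monthly rate r = 17.9%/12 = 1.49167% = 0.0149167.
Recurrence: B ← B·(1+r) − €450.00.
Month 1: interest €155.58; balance after payment €10,135.58.
Month 2: interest €151.19; balance after payment €9,836.77.
Closed form: n = −ln(1 − rB₀/P)/ln(1+r) = −ln(0.65426)/ln(1.01492) ≈ 28.652, so the balance reaches zero during payment 29.

29 payments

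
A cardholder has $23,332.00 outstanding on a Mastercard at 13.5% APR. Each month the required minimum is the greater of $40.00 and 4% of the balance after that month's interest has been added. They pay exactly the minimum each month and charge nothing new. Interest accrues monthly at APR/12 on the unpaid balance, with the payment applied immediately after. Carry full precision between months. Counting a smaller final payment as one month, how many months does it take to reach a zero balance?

136 months

Monthly rate r = 13.5%/12 = 1.125% = 0.01125.
While 4% of the post-interest balance exceeds $40.00, each month B ← (B·(1+r))·(1 − 0.04), i.e. B shrinks by the factor (1+r)·0.96 = 0.9708.
This holds for months 1–107. Entering month 108 the balance is $979.12; 4% of the post-interest balance is now below $40.00, so the flat $40.00 minimum applies from here.
From month 108 a fixed $40.00 at rate r clears $979.12 in 29 more payments. Total: 107 + 29 = 136 months.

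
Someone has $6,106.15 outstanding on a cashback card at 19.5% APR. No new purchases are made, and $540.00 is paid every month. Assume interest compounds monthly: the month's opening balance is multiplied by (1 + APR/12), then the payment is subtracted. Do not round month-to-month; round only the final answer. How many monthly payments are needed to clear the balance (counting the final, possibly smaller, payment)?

13 months

Monthly rate r = 19.5%/12 = 1.625% = 0.01625.
Recurrence: B ← B·(1+r) − $540.00.
Month 1: interest $99.22; balance after payment $5,665.37.
Month 2: interest $92.06; balance after payment $5,217.44.
Closed form: n = −ln(1 − rB₀/P)/ln(1+r) = −ln(0.81625)/ln(1.01625) ≈ 12.596, so the balance reaches zero during payment 13.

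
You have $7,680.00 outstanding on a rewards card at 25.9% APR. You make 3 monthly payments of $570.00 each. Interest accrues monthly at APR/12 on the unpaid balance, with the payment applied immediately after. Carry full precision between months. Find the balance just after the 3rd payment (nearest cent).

$6,440.92

Monthly rate r = 25.9%/12 = 2.15833% = 0.0215833.
Each month: B ← B·(1+r) − $570.00.
Month 1: interest $165.76; balance after payment $7,275.76.
Month 2: interest $157.04; balance after payment $6,862.80.
Month 3: interest $148.12; balance after payment $6,440.92.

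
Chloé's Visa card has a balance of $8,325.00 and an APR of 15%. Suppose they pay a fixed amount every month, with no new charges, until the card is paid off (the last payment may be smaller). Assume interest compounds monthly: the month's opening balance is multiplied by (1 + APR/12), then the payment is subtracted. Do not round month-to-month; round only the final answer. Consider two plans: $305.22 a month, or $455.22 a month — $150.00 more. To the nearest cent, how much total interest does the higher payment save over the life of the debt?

Monthly rate r = 15%/12 = 1.25% = 0.0125.
At $305.22/mo: n = ⌈−ln(1 − rB₀/P)/ln(1+r)⌉ = 34 payments (last $172.49); total interest = total paid − $8,325.00 = $1,919.75.
At $455.22/mo: 21 payments (last $406.86); total interest $1,186.26.
Interest saved = $1,919.75 − $1,186.26 = $733.49.

$733.49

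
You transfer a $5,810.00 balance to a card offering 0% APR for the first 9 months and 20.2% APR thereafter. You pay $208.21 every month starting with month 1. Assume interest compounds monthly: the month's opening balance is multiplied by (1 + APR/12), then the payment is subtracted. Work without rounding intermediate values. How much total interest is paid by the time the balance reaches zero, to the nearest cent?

Promo months 1–9 at r₀ = 0%/12 = 0; months 10+ at r₁ = 20.2%/12 = 0.0168333.
After month 9 (no interest yet): B = $5,810.00 − 9·$208.21 = $3,936.11.
Then at r₁ with $208.21/mo: n₂ = −ln(1 − r₁·B/P)/ln(1+r₁) ≈ 22.95 → 23 more payments.
Total paid = 31·$208.21 + $197.23 = $6,651.74; interest = $6,651.74 − $5,810.00 = $841.74.

$841.74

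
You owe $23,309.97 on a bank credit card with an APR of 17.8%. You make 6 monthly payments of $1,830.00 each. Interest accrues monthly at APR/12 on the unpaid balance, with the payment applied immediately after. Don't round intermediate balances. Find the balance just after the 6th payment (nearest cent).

Monthly rate r = 17.8%/12 = 1.48333% = 0.0148333.
Each month: B ← B·(1+r) − $1,830.00.
Month 1: interest $345.76; balance after payment $21,825.73.
Month 2: interest $323.75; balance after payment $20,319.48.
Month 3: interest $301.41; balance after payment $18,790.89.
Month 4: interest $278.73; balance after payment $17,239.62.
Month 5: interest $255.72; balance after payment $15,665.34.
Month 6: interest $232.37; balance after payment $14,067.71.

$14,067.71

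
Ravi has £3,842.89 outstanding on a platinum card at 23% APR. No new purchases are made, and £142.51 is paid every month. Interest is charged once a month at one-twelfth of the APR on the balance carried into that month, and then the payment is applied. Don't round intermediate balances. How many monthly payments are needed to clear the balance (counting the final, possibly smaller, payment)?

39 payments

Monthly rate r = 23%/12 = 1.91667% = 0.0191667.
Recurrence: B ← B·(1+r) − £142.51.
Month 1: interest £73.66; balance after payment £3,774.04.
Month 2: interest £72.34; balance after payment £3,703.86.
Closed form: n = −ln(1 − rB₀/P)/ln(1+r) = −ln(0.48316)/ln(1.01917) ≈ 38.315, so the balance reaches zero during payment 39.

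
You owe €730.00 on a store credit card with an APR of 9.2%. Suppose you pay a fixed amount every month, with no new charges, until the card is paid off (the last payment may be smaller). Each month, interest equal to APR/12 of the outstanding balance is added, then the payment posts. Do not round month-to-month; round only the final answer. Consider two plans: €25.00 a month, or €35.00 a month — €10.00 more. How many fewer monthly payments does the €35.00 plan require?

11 fewer payments

Monthly rate r = 9.2%/12 = 0.766667% = 0.00766667.
At €25.00/mo: n = ⌈−ln(1 − rB₀/P)/ln(1+r)⌉ = 34 payments (last €4.58); total interest = total paid − €730.00 = €99.58.
At €35.00/mo: 23 payments (last €28.51); total interest €68.51.
Payments saved = 34 − 23 = 11.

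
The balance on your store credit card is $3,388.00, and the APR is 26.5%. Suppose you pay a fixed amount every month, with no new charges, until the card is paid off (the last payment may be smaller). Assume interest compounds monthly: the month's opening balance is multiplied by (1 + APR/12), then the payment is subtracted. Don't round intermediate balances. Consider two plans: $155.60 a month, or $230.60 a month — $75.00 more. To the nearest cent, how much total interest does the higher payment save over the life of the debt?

$528.86

Monthly rate r = 26.5%/12 = 2.20833% = 0.0220833.
At $155.60/mo: n = ⌈−ln(1 − rB₀/P)/ln(1+r)⌉ = 31 payments (last $1.78); total interest = total paid − $3,388.00 = $1,281.78.
At $230.60/mo: 18 payments (last $220.72); total interest $752.92.
Interest saved = $1,281.78 − $752.92 = $528.86.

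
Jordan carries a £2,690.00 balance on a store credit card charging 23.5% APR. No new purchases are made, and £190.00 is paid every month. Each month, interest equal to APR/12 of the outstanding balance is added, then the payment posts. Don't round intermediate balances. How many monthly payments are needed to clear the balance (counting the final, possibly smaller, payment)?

17 months

Monthly rate r = 23.5%/12 = 1.95833% = 0.0195833.
Recurrence: B ← B·(1+r) − £190.00.
Month 1: interest £52.68; balance after payment £2,552.68.
Month 2: interest £49.99; balance after payment £2,412.67.
Closed form: n = −ln(1 − rB₀/P)/ln(1+r) = −ln(0.72274)/ln(1.01958) ≈ 16.742, so the balance reaches zero during payment 17.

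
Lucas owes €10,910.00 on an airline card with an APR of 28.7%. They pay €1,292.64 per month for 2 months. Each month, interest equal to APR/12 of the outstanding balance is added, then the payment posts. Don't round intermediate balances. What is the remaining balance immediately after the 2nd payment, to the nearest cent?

Monthly rate r = 28.7%/12 = 2.39167% = 0.0239167.
Each month: B ← B·(1+r) − €1,292.64.
Month 1: interest €260.93; balance after payment €9,878.29.
Month 2: interest €236.26; balance after payment €8,821.91.

€8,821.91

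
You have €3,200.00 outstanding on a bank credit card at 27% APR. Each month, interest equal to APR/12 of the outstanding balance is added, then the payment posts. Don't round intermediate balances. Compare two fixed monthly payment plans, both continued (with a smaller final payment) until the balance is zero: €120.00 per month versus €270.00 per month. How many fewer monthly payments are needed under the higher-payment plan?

28 fewer payments

Monthly rate r = 27%/12 = 2.25% = 0.0225.
At €120.00/mo: n = ⌈−ln(1 − rB₀/P)/ln(1+r)⌉ = 42 payments (last €21.86); total interest = total paid − €3,200.00 = €1,741.86.
At €270.00/mo: 14 payments (last €253.75); total interest €563.75.
Payments saved = 42 − 14 = 28.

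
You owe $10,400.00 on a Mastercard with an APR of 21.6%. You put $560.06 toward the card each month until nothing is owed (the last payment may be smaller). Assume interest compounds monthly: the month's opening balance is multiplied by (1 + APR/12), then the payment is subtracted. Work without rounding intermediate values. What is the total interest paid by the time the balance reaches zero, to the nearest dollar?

$2,373

Monthly rate r = 21.6%/12 = 1.8% = 0.018.
Payoff takes n = ⌈−ln(1 − rB₀/P)/ln(1+r)⌉ = ⌈22.805⌉ = 23 payments; the last is $451.68.
Total paid = 22·$560.06 + $451.68 = $12,773.00.
Total interest = total paid − principal = $12,773.00 − $10,400.00 = $2,373.00.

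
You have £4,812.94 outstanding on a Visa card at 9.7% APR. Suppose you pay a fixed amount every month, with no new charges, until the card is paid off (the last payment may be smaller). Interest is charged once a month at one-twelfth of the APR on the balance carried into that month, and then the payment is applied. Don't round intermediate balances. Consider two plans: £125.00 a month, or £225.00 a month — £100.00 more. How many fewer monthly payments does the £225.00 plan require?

23 fewer payments

Monthly rate r = 9.7%/12 = 0.808333% = 0.00808333.
At £125.00/mo: n = ⌈−ln(1 − rB₀/P)/ln(1+r)⌉ = 47 payments (last £39.22); total interest = total paid − £4,812.94 = £976.28.
At £225.00/mo: 24 payments (last £130.78); total interest £492.84.
Payments saved = 47 − 24 = 23.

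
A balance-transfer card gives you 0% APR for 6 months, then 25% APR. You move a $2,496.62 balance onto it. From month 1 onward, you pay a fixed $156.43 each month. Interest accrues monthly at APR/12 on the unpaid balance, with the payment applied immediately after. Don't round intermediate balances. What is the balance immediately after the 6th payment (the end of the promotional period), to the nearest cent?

Promo months 1–6 at r₀ = 0%/12 = 0; months 7+ at r₁ = 25%/12 = 0.0208333.
After month 6 (no interest yet): B = $2,496.62 − 6·$156.43 = $1,558.04.

$1,558.04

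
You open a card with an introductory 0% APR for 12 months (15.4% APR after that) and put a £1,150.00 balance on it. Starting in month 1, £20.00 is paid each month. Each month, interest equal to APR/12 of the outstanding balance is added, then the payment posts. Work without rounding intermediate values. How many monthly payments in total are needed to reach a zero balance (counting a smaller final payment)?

Promo months 1–12 at r₀ = 0%/12 = 0; months 13+ at r₁ = 15.4%/12 = 0.0128333.
After month 12 (no interest yet): B = £1,150.00 − 12·£20.00 = £910.00.
Then at r₁ with £20.00/mo: n₂ = −ln(1 − r₁·B/P)/ln(1+r₁) ≈ 68.77 → 69 more payments.

81 months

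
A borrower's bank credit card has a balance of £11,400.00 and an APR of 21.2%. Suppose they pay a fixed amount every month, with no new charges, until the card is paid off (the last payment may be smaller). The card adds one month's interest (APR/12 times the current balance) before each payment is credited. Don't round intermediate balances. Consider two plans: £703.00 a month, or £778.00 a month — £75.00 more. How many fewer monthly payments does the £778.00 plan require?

2 fewer payments

Monthly rate r = 21.2%/12 = 1.76667% = 0.0176667.
At £703.00/mo: n = ⌈−ln(1 − rB₀/P)/ln(1+r)⌉ = 20 payments (last £194.63); total interest = total paid − £11,400.00 = £2,151.63.
At £778.00/mo: 18 payments (last £83.57); total interest £1,909.57.
Payments saved = 20 − 18 = 2.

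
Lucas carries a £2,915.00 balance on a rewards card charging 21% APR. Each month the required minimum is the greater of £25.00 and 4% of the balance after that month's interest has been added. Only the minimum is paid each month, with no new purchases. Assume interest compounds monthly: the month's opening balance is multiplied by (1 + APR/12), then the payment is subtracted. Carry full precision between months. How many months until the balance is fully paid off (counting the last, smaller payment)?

Monthly rate r = 21%/12 = 1.75% = 0.0175.
While 4% of the post-interest balance exceeds £25.00, each month B ← (B·(1+r))·(1 − 0.04), i.e. B shrinks by the factor (1+r)·0.96 = 0.9768.
This holds for months 1–67. Entering month 68 the balance is £604.81; 4% of the post-interest balance is now below £25.00, so the flat £25.00 minimum applies from here.
From month 68 a fixed £25.00 at rate r clears £604.81 in 32 more payments. Total: 67 + 32 = 99 months.

99 months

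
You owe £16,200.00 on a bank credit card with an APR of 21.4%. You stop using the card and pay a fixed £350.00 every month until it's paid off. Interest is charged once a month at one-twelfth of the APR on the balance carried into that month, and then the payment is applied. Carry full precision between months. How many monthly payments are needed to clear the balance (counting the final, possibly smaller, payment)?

99 months

Monthly rate r = 21.4%/12 = 1.78333% = 0.0178333.
Recurrence: B ← B·(1+r) − £350.00.
Month 1: interest £288.90; balance after payment £16,138.90.
Month 2: interest £287.81; balance after payment £16,076.71.
Closed form: n = −ln(1 − rB₀/P)/ln(1+r) = −ln(0.17457)/ln(1.01783) ≈ 98.744, so the balance reaches zero during payment 99.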